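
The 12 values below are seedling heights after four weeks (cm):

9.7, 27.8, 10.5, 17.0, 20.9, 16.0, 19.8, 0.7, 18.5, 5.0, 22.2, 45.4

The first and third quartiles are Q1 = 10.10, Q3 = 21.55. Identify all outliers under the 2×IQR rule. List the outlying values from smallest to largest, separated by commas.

IQR = Q3 − Q1 = 21.55 − 10.10 = 11.45.
Lower fence = Q1 − 2·IQR = 10.10 − 22.90 = -12.80.
Upper fence = Q3 + 2·IQR = 21.55 + 22.90 = 44.45.
45.4 > 44.45 → outlier.
All remaining values lie within [-12.80, 44.45].

45.4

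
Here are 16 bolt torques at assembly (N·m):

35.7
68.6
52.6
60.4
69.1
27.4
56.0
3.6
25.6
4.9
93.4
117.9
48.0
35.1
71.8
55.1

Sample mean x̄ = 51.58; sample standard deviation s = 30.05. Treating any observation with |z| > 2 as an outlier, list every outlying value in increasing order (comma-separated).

117.9

Cutoffs at x̄ ± 2s: 51.58 ± 2·30.05 = [-8.52, 111.68].
117.9: z = 2.21, |z| > 2 → outlier.
Every other value lies within [-8.52, 111.68].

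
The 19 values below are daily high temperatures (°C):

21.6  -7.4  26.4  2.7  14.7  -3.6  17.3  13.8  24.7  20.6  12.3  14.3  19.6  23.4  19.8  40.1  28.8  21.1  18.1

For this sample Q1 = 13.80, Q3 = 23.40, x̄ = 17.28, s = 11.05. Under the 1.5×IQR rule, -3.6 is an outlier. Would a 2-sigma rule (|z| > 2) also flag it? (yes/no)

no

z = (-3.6 − 17.28) / 11.05 = -1.89.
|z| = 1.89 ≤ 2.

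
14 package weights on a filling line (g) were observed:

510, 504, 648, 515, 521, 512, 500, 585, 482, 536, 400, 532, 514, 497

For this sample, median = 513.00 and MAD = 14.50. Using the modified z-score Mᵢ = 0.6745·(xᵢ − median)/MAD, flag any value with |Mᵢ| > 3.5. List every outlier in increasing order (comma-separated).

400, 648

|Mᵢ| > 3.5 ⇔ |xᵢ − 513.00| > 3.5·14.50/0.6745 = 75.24.
So outliers lie outside [437.76, 588.24].
400: M = -5.26 → outlier.
648: M = 6.28 → outlier.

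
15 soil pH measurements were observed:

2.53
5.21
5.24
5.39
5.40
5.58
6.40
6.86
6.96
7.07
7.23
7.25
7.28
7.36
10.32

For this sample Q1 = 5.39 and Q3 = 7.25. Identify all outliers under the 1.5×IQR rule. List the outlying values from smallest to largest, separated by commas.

2.53, 10.32

IQR = Q3 − Q1 = 7.25 − 5.39 = 1.86.
Lower fence = Q1 − 1.5·IQR = 5.39 − 2.79 = 2.60.
Upper fence = Q3 + 1.5·IQR = 7.25 + 2.79 = 10.04.
2.53 < 2.60 → outlier.
10.32 > 10.04 → outlier.
All remaining values lie within [2.60, 10.04].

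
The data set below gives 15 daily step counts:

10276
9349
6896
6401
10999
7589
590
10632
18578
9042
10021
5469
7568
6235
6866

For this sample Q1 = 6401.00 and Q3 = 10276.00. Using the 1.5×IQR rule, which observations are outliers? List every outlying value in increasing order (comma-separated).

18578

IQR = Q3 − Q1 = 10276.00 − 6401.00 = 3875.00.
Lower fence = Q1 − 1.5·IQR = 6401.00 − 5812.50 = 588.50.
Upper fence = Q3 + 1.5·IQR = 10276.00 + 5812.50 = 16088.50.
18578 > 16088.50 → outlier.
All remaining values lie within [588.50, 16088.50].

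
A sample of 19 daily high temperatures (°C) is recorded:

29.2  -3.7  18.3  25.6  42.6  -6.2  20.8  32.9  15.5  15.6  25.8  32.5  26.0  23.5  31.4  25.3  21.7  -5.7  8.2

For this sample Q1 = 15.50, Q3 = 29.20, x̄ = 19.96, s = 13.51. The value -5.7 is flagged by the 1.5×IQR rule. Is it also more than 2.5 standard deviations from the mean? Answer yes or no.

z = (-5.7 − 19.96) / 13.51 = -1.90.
|z| = 1.90 ≤ 2.5.

no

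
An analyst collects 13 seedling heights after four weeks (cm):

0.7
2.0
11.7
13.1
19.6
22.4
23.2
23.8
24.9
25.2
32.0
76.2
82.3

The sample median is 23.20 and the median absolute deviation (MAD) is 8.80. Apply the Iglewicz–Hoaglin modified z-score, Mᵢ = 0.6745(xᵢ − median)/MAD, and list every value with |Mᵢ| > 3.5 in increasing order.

76.2, 82.3

|Mᵢ| > 3.5 ⇔ |xᵢ − 23.20| > 3.5·8.80/0.6745 = 45.66.
So outliers lie outside [-22.46, 68.86].
76.2: M = 4.06 → outlier.
82.3: M = 4.53 → outlier.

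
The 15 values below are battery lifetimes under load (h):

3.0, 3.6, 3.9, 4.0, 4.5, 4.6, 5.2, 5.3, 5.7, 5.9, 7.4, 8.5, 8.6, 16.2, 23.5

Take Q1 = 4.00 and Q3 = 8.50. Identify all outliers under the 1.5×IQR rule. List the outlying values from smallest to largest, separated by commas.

IQR = Q3 − Q1 = 8.50 − 4.00 = 4.50.
Lower fence = Q1 − 1.5·IQR = 4.00 − 6.75 = -2.75.
Upper fence = Q3 + 1.5·IQR = 8.50 + 6.75 = 15.25.
16.2 > 15.25 → outlier.
23.5 > 15.25 → outlier.
All remaining values lie within [-2.75, 15.25].

16.2, 23.5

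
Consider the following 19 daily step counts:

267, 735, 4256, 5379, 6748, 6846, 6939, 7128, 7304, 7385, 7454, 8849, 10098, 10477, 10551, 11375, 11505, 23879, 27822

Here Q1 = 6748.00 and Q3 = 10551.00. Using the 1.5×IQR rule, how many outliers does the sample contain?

IQR = 3803.00; fences at 6748.00 − 5704.50 = 1043.50 and 10551.00 + 5704.50 = 16255.50.
Outside the cutoffs: 267, 735, 23879, 27822.

4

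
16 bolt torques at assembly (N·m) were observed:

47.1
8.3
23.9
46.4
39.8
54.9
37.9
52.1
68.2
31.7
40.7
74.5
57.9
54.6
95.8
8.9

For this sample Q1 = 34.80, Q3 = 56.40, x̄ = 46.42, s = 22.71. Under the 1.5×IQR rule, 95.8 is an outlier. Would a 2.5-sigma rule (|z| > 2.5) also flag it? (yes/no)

no

z = (95.8 − 46.42) / 22.71 = 2.17.
|z| = 2.17 ≤ 2.5.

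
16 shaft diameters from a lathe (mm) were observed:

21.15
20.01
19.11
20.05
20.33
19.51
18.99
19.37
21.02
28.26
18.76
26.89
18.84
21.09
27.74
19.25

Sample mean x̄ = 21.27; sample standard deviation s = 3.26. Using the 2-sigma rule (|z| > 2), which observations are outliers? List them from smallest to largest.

28.26

Cutoffs at x̄ ± 2s: 21.27 ± 2·3.26 = [14.75, 27.79].
28.26: z = 2.14, |z| > 2 → outlier.
Every other value lies within [14.75, 27.79].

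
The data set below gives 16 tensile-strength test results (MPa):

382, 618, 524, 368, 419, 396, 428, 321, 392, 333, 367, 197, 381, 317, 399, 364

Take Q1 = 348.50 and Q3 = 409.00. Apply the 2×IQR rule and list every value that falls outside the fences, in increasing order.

IQR = Q3 − Q1 = 409.00 − 348.50 = 60.50.
Lower fence = Q1 − 2·IQR = 348.50 − 121.00 = 227.50.
Upper fence = Q3 + 2·IQR = 409.00 + 121.00 = 530.00.
197 < 227.50 → outlier.
618 > 530.00 → outlier.
All remaining values lie within [227.50, 530.00].

197, 618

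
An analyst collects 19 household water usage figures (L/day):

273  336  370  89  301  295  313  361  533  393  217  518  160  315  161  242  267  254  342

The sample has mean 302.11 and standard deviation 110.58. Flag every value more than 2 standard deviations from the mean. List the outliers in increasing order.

533

Cutoffs at x̄ ± 2s: 302.11 ± 2·110.58 = [80.95, 523.27].
533: z = 2.09, |z| > 2 → outlier.
Every other value lies within [80.95, 523.27].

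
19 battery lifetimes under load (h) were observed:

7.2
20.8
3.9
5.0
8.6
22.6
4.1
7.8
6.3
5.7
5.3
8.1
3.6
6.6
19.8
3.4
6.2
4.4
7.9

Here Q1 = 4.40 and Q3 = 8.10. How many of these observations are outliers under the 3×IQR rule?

3

IQR = 3.70; fences at 4.40 − 11.10 = -6.70 and 8.10 + 11.10 = 19.20.
Outside the cutoffs: 19.8, 20.8, 22.6.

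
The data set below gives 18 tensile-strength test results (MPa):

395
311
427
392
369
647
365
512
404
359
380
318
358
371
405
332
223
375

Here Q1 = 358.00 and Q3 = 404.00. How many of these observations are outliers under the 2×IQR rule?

IQR = 46.00; fences at 358.00 − 92.00 = 266.00 and 404.00 + 92.00 = 496.00.
Outside the cutoffs: 223, 512, 647.

3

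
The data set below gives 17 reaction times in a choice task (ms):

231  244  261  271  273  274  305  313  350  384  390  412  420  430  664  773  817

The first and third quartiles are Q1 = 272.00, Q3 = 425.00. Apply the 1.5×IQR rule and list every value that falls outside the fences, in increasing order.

IQR = Q3 − Q1 = 425.00 − 272.00 = 153.00.
Lower fence = Q1 − 1.5·IQR = 272.00 − 229.50 = 42.50.
Upper fence = Q3 + 1.5·IQR = 425.00 + 229.50 = 654.50.
664 > 654.50 → outlier.
773 > 654.50 → outlier.
817 > 654.50 → outlier.
All remaining values lie within [42.50, 654.50].

664, 773, 817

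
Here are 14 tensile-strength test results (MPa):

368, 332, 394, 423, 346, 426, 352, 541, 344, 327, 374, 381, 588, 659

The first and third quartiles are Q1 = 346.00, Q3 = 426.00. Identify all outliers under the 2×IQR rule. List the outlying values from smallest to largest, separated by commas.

IQR = Q3 − Q1 = 426.00 − 346.00 = 80.00.
Lower fence = Q1 − 2·IQR = 346.00 − 160.00 = 186.00.
Upper fence = Q3 + 2·IQR = 426.00 + 160.00 = 586.00.
588 > 586.00 → outlier.
659 > 586.00 → outlier.
All remaining values lie within [186.00, 586.00].

588, 659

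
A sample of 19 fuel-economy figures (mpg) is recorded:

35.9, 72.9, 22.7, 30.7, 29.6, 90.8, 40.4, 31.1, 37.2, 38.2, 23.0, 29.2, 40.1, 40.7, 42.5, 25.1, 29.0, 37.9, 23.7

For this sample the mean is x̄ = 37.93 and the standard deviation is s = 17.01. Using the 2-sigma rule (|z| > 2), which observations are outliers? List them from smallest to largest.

72.9, 90.8

Cutoffs at x̄ ± 2s: 37.93 ± 2·17.01 = [3.91, 71.95].
72.9: z = 2.06, |z| > 2 → outlier.
90.8: z = 3.11, |z| > 2 → outlier.
Every other value lies within [3.91, 71.95].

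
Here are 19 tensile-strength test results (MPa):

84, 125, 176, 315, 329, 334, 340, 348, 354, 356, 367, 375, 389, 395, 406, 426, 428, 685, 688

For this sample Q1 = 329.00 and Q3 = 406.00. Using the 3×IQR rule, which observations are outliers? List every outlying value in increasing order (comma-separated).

84, 685, 688

IQR = Q3 − Q1 = 406.00 − 329.00 = 77.00.
Lower fence = Q1 − 3·IQR = 329.00 − 231.00 = 98.00.
Upper fence = Q3 + 3·IQR = 406.00 + 231.00 = 637.00.
84 < 98.00 → outlier.
685 > 637.00 → outlier.
688 > 637.00 → outlier.
All remaining values lie within [98.00, 637.00].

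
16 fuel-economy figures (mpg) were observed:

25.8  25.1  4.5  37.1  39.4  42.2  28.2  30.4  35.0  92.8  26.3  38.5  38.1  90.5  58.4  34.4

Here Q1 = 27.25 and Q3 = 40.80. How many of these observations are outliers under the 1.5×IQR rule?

3

IQR = 13.55; fences at 27.25 − 20.325 = 6.925 and 40.80 + 20.325 = 61.125.
Outside the cutoffs: 4.5, 90.5, 92.8.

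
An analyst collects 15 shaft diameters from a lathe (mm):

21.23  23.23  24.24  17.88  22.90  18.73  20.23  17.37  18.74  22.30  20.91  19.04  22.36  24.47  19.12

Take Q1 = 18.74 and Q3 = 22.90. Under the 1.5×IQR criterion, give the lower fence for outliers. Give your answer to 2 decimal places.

12.50

IQR = Q3 − Q1 = 22.90 − 18.74 = 4.16.
Lower fence = Q1 − 1.5·IQR = 18.74 − 6.24 = 12.50.
Upper fence = Q3 + 1.5·IQR = 22.90 + 6.24 = 29.14.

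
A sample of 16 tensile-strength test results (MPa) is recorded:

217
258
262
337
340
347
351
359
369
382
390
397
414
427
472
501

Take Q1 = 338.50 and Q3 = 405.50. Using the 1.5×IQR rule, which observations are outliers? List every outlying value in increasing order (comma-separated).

IQR = Q3 − Q1 = 405.50 − 338.50 = 67.00.
Lower fence = Q1 − 1.5·IQR = 338.50 − 100.50 = 238.00.
Upper fence = Q3 + 1.5·IQR = 405.50 + 100.50 = 506.00.
217 < 238.00 → outlier.
All remaining values lie within [238.00, 506.00].

217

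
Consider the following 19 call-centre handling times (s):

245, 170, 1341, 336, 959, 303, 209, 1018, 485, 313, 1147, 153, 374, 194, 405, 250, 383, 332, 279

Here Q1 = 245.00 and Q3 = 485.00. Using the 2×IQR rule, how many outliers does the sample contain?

IQR = 240.00; fences at 245.00 − 480.00 = -235.00 and 485.00 + 480.00 = 965.00.
Outside the cutoffs: 1018, 1147, 1341.

3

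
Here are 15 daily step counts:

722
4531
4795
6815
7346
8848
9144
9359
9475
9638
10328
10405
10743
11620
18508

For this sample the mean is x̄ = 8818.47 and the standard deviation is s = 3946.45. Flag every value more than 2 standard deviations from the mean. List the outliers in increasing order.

Cutoffs at x̄ ± 2s: 8818.47 ± 2·3946.45 = [925.57, 16711.37].
722: z = -2.05, |z| > 2 → outlier.
18508: z = 2.46, |z| > 2 → outlier.
Every other value lies within [925.57, 16711.37].

722, 18508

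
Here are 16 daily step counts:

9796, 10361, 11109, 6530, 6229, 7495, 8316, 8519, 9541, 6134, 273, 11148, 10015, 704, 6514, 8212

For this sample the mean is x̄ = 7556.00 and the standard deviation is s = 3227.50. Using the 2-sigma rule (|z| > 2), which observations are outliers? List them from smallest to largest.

273, 704

Cutoffs at x̄ ± 2s: 7556.00 ± 2·3227.50 = [1101.00, 14011.00].
273: z = -2.26, |z| > 2 → outlier.
704: z = -2.12, |z| > 2 → outlier.
Every other value lies within [1101.00, 14011.00].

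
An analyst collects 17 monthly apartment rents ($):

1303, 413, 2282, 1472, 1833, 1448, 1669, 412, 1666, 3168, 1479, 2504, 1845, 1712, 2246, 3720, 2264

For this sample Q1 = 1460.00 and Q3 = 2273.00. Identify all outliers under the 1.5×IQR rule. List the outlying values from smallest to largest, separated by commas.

IQR = Q3 − Q1 = 2273.00 − 1460.00 = 813.00.
Lower fence = Q1 − 1.5·IQR = 1460.00 − 1219.50 = 240.50.
Upper fence = Q3 + 1.5·IQR = 2273.00 + 1219.50 = 3492.50.
3720 > 3492.50 → outlier.
All remaining values lie within [240.50, 3492.50].

3720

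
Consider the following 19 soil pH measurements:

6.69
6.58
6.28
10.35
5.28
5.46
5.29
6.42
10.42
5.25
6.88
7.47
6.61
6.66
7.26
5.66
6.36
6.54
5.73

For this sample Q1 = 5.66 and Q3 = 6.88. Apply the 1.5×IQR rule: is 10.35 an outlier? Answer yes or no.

IQR = Q3 − Q1 = 6.88 − 5.66 = 1.22.
Lower fence = Q1 − 1.5·IQR = 5.66 − 1.83 = 3.83.
Upper fence = Q3 + 1.5·IQR = 6.88 + 1.83 = 8.71.
10.35 lies above the upper fence.

yes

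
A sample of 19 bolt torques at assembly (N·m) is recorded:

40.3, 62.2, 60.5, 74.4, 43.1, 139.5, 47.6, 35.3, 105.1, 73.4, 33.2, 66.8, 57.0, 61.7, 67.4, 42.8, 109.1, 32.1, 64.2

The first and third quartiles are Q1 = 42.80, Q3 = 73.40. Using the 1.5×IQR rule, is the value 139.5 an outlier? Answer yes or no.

yes

IQR = Q3 − Q1 = 73.40 − 42.80 = 30.60.
Lower fence = Q1 − 1.5·IQR = 42.80 − 45.90 = -3.10.
Upper fence = Q3 + 1.5·IQR = 73.40 + 45.90 = 119.30.
139.5 lies above the upper fence.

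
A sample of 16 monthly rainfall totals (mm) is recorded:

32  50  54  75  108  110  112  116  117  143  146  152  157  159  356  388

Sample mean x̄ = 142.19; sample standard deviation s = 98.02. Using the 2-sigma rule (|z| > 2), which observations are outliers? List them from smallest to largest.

356, 388

Cutoffs at x̄ ± 2s: 142.19 ± 2·98.02 = [-53.85, 338.23].
356: z = 2.18, |z| > 2 → outlier.
388: z = 2.51, |z| > 2 → outlier.
Every other value lies within [-53.85, 338.23].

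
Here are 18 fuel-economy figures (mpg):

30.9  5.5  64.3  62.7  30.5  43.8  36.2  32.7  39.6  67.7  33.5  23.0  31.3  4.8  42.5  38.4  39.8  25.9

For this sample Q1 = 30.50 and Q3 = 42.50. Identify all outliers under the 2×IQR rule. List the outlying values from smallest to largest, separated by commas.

4.8, 5.5, 67.7

IQR = Q3 − Q1 = 42.50 − 30.50 = 12.00.
Lower fence = Q1 − 2·IQR = 30.50 − 24.00 = 6.50.
Upper fence = Q3 + 2·IQR = 42.50 + 24.00 = 66.50.
4.8 < 6.50 → outlier.
5.5 < 6.50 → outlier.
67.7 > 66.50 → outlier.
All remaining values lie within [6.50, 66.50].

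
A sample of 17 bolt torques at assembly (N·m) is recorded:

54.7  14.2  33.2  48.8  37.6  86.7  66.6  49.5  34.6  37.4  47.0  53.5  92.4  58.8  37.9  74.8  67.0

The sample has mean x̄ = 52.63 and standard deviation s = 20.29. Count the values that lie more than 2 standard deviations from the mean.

0

Cutoffs: x̄ ± 2s = [12.05, 93.21].
Every value lies within the cutoffs.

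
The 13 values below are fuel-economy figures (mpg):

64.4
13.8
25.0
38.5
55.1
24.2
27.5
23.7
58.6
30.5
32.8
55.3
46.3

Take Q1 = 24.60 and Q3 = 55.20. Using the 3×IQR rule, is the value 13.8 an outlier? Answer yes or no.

no

IQR = Q3 − Q1 = 55.20 − 24.60 = 30.60.
Lower fence = Q1 − 3·IQR = 24.60 − 91.80 = -67.20.
Upper fence = Q3 + 3·IQR = 55.20 + 91.80 = 147.00.
13.8 lies within [-67.20, 147.00].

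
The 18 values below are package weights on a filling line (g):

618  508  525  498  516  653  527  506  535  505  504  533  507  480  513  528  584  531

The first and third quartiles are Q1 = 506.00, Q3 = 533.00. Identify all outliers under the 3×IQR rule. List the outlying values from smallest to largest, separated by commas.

618, 653

IQR = Q3 − Q1 = 533.00 − 506.00 = 27.00.
Lower fence = Q1 − 3·IQR = 506.00 − 81.00 = 425.00.
Upper fence = Q3 + 3·IQR = 533.00 + 81.00 = 614.00.
618 > 614.00 → outlier.
653 > 614.00 → outlier.
All remaining values lie within [425.00, 614.00].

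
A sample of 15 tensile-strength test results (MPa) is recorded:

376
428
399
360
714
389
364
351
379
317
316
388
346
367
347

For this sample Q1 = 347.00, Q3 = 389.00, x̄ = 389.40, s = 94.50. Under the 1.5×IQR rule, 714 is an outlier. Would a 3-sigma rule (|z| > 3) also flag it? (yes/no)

yes

z = (714 − 389.40) / 94.50 = 3.43.
|z| = 3.43 > 3.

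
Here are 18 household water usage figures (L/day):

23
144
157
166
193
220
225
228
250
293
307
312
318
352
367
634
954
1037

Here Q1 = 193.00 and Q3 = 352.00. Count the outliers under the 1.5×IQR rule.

IQR = 159.00; fences at 193.00 − 238.50 = -45.50 and 352.00 + 238.50 = 590.50.
Outside the cutoffs: 634, 954, 1037.

3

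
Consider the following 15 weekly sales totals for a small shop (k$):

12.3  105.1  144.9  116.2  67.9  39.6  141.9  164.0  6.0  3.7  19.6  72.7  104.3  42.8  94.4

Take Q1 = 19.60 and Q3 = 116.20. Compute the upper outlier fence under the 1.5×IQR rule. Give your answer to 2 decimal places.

IQR = Q3 − Q1 = 116.20 − 19.60 = 96.60.
Lower fence = Q1 − 1.5·IQR = 19.60 − 144.90 = -125.30.
Upper fence = Q3 + 1.5·IQR = 116.20 + 144.90 = 261.10.

261.10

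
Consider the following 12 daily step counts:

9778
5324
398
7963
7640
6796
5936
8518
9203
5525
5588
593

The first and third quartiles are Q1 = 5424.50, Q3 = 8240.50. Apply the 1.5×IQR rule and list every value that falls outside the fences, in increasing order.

IQR = Q3 − Q1 = 8240.50 − 5424.50 = 2816.00.
Lower fence = Q1 − 1.5·IQR = 5424.50 − 4224.00 = 1200.50.
Upper fence = Q3 + 1.5·IQR = 8240.50 + 4224.00 = 12464.50.
398 < 1200.50 → outlier.
593 < 1200.50 → outlier.
All remaining values lie within [1200.50, 12464.50].

398, 593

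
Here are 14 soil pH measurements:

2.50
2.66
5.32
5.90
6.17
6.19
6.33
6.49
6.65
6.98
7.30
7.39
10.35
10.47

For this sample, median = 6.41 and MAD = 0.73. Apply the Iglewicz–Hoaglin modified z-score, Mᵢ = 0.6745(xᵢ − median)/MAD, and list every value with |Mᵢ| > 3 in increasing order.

2.50, 2.66, 10.35, 10.47

|Mᵢ| > 3 ⇔ |xᵢ − 6.41| > 3·0.73/0.6745 = 3.25.
So outliers lie outside [3.16, 9.66].
2.50: M = -3.61 → outlier.
2.66: M = -3.46 → outlier.
10.35: M = 3.64 → outlier.
10.47: M = 3.75 → outlier.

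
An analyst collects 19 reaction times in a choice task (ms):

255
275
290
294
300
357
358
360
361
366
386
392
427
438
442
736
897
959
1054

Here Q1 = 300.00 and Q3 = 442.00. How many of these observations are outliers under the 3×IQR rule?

IQR = 142.00; fences at 300.00 − 426.00 = -126.00 and 442.00 + 426.00 = 868.00.
Outside the cutoffs: 897, 959, 1054.

3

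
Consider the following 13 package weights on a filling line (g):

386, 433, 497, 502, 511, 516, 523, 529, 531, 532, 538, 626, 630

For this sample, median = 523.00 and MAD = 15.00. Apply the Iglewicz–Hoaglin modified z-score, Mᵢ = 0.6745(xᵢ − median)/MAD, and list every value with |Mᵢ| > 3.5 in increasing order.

386, 433, 626, 630

|Mᵢ| > 3.5 ⇔ |xᵢ − 523.00| > 3.5·15.00/0.6745 = 77.84.
So outliers lie outside [445.16, 600.84].
386: M = -6.16 → outlier.
433: M = -4.05 → outlier.
626: M = 4.63 → outlier.
630: M = 4.81 → outlier.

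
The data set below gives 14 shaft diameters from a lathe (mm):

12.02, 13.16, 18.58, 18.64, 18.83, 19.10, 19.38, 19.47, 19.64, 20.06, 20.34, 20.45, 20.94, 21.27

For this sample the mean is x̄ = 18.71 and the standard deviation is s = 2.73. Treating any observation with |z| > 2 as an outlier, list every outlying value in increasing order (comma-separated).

12.02, 13.16

Cutoffs at x̄ ± 2s: 18.71 ± 2·2.73 = [13.25, 24.17].
12.02: z = -2.45, |z| > 2 → outlier.
13.16: z = -2.03, |z| > 2 → outlier.
Every other value lies within [13.25, 24.17].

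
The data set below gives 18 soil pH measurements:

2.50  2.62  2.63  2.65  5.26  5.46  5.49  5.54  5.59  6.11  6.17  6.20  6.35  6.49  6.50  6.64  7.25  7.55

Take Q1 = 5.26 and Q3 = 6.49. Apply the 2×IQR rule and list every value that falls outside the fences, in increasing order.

2.50, 2.62, 2.63, 2.65

IQR = Q3 − Q1 = 6.49 − 5.26 = 1.23.
Lower fence = Q1 − 2·IQR = 5.26 − 2.46 = 2.80.
Upper fence = Q3 + 2·IQR = 6.49 + 2.46 = 8.95.
2.50 < 2.80 → outlier.
2.62 < 2.80 → outlier.
2.63 < 2.80 → outlier.
2.65 < 2.80 → outlier.
All remaining values lie within [2.80, 8.95].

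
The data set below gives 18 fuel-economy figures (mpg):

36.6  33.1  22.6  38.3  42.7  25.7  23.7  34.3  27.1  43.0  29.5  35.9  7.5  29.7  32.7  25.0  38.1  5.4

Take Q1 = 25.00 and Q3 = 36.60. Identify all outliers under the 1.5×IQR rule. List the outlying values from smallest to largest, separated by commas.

IQR = Q3 − Q1 = 36.60 − 25.00 = 11.60.
Lower fence = Q1 − 1.5·IQR = 25.00 − 17.40 = 7.60.
Upper fence = Q3 + 1.5·IQR = 36.60 + 17.40 = 54.00.
5.4 < 7.60 → outlier.
7.5 < 7.60 → outlier.
All remaining values lie within [7.60, 54.00].

5.4, 7.5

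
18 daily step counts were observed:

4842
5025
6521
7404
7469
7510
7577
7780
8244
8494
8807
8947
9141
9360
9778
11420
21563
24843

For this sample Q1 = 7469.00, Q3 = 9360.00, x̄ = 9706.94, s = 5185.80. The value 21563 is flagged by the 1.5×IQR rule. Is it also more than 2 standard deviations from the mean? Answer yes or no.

z = (21563 − 9706.94) / 5185.80 = 2.29.
|z| = 2.29 > 2.

yes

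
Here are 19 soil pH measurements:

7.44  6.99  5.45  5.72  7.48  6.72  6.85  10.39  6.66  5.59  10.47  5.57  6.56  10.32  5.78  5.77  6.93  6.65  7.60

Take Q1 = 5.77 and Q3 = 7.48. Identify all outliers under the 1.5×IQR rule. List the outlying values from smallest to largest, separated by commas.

10.32, 10.39, 10.47

IQR = Q3 − Q1 = 7.48 − 5.77 = 1.71.
Lower fence = Q1 − 1.5·IQR = 5.77 − 2.565 = 3.205.
Upper fence = Q3 + 1.5·IQR = 7.48 + 2.565 = 10.045.
10.32 > 10.045 → outlier.
10.39 > 10.045 → outlier.
10.47 > 10.045 → outlier.
All remaining values lie within [3.205, 10.045].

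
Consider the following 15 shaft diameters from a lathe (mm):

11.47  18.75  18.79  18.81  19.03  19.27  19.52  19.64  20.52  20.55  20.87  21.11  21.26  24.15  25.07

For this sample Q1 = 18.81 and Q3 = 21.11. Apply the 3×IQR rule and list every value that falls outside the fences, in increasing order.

11.47

IQR = Q3 − Q1 = 21.11 − 18.81 = 2.30.
Lower fence = Q1 − 3·IQR = 18.81 − 6.90 = 11.91.
Upper fence = Q3 + 3·IQR = 21.11 + 6.90 = 28.01.
11.47 < 11.91 → outlier.
All remaining values lie within [11.91, 28.01].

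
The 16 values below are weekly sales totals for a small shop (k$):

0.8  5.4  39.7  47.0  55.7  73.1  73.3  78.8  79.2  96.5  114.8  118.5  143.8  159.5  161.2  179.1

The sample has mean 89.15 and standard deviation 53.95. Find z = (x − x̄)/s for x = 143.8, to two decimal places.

z = (143.8 − 89.15) / 53.95 = 1.01.

1.01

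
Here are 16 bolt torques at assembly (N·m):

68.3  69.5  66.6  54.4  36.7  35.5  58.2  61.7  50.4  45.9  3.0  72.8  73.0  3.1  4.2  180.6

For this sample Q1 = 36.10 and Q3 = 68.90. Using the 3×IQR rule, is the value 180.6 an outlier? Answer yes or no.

IQR = Q3 − Q1 = 68.90 − 36.10 = 32.80.
Lower fence = Q1 − 3·IQR = 36.10 − 98.40 = -62.30.
Upper fence = Q3 + 3·IQR = 68.90 + 98.40 = 167.30.
180.6 lies above the upper fence.

yes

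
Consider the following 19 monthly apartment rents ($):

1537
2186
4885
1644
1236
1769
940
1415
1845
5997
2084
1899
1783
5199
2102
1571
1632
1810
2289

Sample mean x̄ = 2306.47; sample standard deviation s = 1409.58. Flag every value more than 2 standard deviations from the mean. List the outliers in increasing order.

Cutoffs at x̄ ± 2s: 2306.47 ± 2·1409.58 = [-512.69, 5125.63].
5199: z = 2.05, |z| > 2 → outlier.
5997: z = 2.62, |z| > 2 → outlier.
Every other value lies within [-512.69, 5125.63].

5199, 5997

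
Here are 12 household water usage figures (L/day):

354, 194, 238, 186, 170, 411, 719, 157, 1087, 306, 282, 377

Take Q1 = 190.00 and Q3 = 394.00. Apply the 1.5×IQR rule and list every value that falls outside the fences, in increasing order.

IQR = Q3 − Q1 = 394.00 − 190.00 = 204.00.
Lower fence = Q1 − 1.5·IQR = 190.00 − 306.00 = -116.00.
Upper fence = Q3 + 1.5·IQR = 394.00 + 306.00 = 700.00.
719 > 700.00 → outlier.
1087 > 700.00 → outlier.
All remaining values lie within [-116.00, 700.00].

719, 1087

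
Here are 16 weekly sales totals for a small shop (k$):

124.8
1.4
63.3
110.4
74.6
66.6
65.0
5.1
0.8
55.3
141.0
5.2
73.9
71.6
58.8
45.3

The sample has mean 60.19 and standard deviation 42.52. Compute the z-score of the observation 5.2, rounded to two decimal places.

-1.29

z = (5.2 − 60.19) / 42.52 = -1.29.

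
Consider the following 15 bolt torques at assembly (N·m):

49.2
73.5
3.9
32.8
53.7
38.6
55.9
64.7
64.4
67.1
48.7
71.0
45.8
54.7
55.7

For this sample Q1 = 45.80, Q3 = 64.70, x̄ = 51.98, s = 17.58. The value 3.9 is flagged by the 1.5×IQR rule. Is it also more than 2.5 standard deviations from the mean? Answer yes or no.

yes

z = (3.9 − 51.98) / 17.58 = -2.73.
|z| = 2.73 > 2.5.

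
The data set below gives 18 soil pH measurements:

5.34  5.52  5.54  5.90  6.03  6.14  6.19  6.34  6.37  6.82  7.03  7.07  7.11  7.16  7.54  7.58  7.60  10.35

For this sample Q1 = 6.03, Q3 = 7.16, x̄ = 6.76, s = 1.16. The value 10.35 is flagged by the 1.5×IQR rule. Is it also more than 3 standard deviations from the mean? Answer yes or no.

z = (10.35 − 6.76) / 1.16 = 3.09.
|z| = 3.09 > 3.

yes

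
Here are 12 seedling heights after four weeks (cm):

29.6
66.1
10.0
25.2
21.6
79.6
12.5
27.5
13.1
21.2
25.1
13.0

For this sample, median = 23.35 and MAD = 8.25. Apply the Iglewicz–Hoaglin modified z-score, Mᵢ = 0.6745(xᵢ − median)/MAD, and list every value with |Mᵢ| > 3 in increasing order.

66.1, 79.6

|Mᵢ| > 3 ⇔ |xᵢ − 23.35| > 3·8.25/0.6745 = 36.69.
So outliers lie outside [-13.34, 60.04].
66.1: M = 3.50 → outlier.
79.6: M = 4.60 → outlier.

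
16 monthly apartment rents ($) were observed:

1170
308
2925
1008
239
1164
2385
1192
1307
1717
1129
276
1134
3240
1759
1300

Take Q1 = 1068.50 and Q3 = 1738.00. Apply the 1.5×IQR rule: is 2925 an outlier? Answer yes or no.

yes

IQR = Q3 − Q1 = 1738.00 − 1068.50 = 669.50.
Lower fence = Q1 − 1.5·IQR = 1068.50 − 1004.25 = 64.25.
Upper fence = Q3 + 1.5·IQR = 1738.00 + 1004.25 = 2742.25.
2925 lies above the upper fence.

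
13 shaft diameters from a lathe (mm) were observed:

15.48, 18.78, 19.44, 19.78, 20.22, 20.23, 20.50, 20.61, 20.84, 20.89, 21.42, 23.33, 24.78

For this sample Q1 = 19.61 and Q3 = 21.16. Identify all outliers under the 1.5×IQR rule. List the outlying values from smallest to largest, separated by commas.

IQR = Q3 − Q1 = 21.16 − 19.61 = 1.55.
Lower fence = Q1 − 1.5·IQR = 19.61 − 2.325 = 17.285.
Upper fence = Q3 + 1.5·IQR = 21.16 + 2.325 = 23.485.
15.48 < 17.285 → outlier.
24.78 > 23.485 → outlier.
All remaining values lie within [17.285, 23.485].

15.48, 24.78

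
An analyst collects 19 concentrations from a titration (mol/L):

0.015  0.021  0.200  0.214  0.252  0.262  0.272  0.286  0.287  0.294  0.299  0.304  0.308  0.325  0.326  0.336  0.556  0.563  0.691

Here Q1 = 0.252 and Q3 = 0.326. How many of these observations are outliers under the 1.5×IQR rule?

IQR = 0.074; fences at 0.252 − 0.111 = 0.141 and 0.326 + 0.111 = 0.437.
Outside the cutoffs: 0.015, 0.021, 0.556, 0.563, 0.691.

5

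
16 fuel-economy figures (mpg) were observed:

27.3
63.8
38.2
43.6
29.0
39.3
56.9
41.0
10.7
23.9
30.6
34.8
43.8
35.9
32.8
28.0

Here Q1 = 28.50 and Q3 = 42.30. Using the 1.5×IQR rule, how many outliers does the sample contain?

1

IQR = 13.80; fences at 28.50 − 20.70 = 7.80 and 42.30 + 20.70 = 63.00.
Outside the cutoffs: 63.8.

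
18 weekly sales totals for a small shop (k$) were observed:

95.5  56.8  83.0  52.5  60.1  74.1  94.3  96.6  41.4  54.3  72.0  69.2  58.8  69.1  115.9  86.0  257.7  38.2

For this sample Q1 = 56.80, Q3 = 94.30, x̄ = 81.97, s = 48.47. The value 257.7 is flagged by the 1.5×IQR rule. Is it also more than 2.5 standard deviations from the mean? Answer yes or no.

z = (257.7 − 81.97) / 48.47 = 3.63.
|z| = 3.63 > 2.5.

yes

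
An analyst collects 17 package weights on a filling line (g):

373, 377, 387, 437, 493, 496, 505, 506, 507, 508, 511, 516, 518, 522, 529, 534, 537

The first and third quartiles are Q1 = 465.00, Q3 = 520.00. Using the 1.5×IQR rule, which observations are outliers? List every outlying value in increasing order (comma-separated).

IQR = Q3 − Q1 = 520.00 − 465.00 = 55.00.
Lower fence = Q1 − 1.5·IQR = 465.00 − 82.50 = 382.50.
Upper fence = Q3 + 1.5·IQR = 520.00 + 82.50 = 602.50.
373 < 382.50 → outlier.
377 < 382.50 → outlier.
All remaining values lie within [382.50, 602.50].

373, 377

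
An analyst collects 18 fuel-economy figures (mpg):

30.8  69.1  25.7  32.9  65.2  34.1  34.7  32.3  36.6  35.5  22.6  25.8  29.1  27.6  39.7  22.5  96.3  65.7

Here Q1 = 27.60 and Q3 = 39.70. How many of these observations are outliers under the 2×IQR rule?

IQR = 12.10; fences at 27.60 − 24.20 = 3.40 and 39.70 + 24.20 = 63.90.
Outside the cutoffs: 65.2, 65.7, 69.1, 96.3.

4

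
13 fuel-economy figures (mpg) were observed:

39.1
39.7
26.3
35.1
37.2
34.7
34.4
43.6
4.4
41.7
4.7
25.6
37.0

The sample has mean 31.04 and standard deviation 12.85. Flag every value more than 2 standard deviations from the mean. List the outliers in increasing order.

Cutoffs at x̄ ± 2s: 31.04 ± 2·12.85 = [5.34, 56.74].
4.4: z = -2.07, |z| > 2 → outlier.
4.7: z = -2.05, |z| > 2 → outlier.
Every other value lies within [5.34, 56.74].

4.4, 4.7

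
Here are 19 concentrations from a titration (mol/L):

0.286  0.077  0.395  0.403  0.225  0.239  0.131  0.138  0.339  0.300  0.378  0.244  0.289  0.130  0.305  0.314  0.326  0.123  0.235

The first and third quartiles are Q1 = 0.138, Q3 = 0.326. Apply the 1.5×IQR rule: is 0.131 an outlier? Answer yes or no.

no

IQR = Q3 − Q1 = 0.326 − 0.138 = 0.188.
Lower fence = Q1 − 1.5·IQR = 0.138 − 0.282 = -0.144.
Upper fence = Q3 + 1.5·IQR = 0.326 + 0.282 = 0.608.
0.131 lies within [-0.144, 0.608].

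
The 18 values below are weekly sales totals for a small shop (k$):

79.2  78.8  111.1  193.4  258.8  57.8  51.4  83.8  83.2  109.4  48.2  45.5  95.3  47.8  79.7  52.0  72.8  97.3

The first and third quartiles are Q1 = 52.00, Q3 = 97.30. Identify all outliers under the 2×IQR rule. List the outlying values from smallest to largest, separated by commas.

IQR = Q3 − Q1 = 97.30 − 52.00 = 45.30.
Lower fence = Q1 − 2·IQR = 52.00 − 90.60 = -38.60.
Upper fence = Q3 + 2·IQR = 97.30 + 90.60 = 187.90.
193.4 > 187.90 → outlier.
258.8 > 187.90 → outlier.
All remaining values lie within [-38.60, 187.90].

193.4, 258.8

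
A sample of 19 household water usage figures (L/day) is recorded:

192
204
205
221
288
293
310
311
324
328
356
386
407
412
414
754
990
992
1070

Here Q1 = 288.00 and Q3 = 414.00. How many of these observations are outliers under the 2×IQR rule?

IQR = 126.00; fences at 288.00 − 252.00 = 36.00 and 414.00 + 252.00 = 666.00.
Outside the cutoffs: 754, 990, 992, 1070.

4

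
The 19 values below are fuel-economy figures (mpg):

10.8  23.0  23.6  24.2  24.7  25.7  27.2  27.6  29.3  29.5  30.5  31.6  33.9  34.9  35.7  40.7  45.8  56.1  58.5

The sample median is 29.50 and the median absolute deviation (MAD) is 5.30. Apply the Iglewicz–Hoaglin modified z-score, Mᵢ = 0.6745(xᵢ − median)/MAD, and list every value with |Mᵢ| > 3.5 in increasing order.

58.5

|Mᵢ| > 3.5 ⇔ |xᵢ − 29.50| > 3.5·5.30/0.6745 = 27.50.
So outliers lie outside [2.00, 57.00].
58.5: M = 3.69 → outlier.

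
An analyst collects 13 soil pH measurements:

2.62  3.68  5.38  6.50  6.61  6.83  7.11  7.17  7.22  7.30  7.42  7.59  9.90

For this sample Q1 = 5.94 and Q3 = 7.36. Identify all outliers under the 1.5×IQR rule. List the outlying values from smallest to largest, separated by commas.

2.62, 3.68, 9.90

IQR = Q3 − Q1 = 7.36 − 5.94 = 1.42.
Lower fence = Q1 − 1.5·IQR = 5.94 − 2.13 = 3.81.
Upper fence = Q3 + 1.5·IQR = 7.36 + 2.13 = 9.49.
2.62 < 3.81 → outlier.
3.68 < 3.81 → outlier.
9.90 > 9.49 → outlier.
All remaining values lie within [3.81, 9.49].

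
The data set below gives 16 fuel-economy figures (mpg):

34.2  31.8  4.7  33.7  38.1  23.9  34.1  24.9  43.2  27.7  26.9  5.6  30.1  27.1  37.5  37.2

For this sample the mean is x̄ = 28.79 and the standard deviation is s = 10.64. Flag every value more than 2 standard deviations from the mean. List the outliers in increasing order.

4.7, 5.6

Cutoffs at x̄ ± 2s: 28.79 ± 2·10.64 = [7.51, 50.07].
4.7: z = -2.26, |z| > 2 → outlier.
5.6: z = -2.18, |z| > 2 → outlier.
Every other value lies within [7.51, 50.07].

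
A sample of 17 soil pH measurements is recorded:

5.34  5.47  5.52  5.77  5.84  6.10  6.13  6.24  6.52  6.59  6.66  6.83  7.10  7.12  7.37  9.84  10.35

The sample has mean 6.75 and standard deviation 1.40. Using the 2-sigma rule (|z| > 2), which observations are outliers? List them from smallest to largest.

9.84, 10.35

Cutoffs at x̄ ± 2s: 6.75 ± 2·1.40 = [3.95, 9.55].
9.84: z = 2.21, |z| > 2 → outlier.
10.35: z = 2.57, |z| > 2 → outlier.
Every other value lies within [3.95, 9.55].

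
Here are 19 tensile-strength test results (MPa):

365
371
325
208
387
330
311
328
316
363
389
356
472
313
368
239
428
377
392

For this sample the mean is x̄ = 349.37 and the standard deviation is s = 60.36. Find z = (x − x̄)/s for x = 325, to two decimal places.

-0.40

z = (325 − 349.37) / 60.36 = -0.40.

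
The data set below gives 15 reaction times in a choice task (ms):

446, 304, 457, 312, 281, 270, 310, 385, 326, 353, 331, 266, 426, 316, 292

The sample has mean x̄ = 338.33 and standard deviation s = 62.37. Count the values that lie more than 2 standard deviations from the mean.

0

Cutoffs: x̄ ± 2s = [213.59, 463.07].
Every value lies within the cutoffs.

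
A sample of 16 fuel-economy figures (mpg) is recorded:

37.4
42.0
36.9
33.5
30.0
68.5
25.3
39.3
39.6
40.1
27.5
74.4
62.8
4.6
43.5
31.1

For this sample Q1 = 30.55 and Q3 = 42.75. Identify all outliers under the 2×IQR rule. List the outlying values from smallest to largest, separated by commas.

IQR = Q3 − Q1 = 42.75 − 30.55 = 12.20.
Lower fence = Q1 − 2·IQR = 30.55 − 24.40 = 6.15.
Upper fence = Q3 + 2·IQR = 42.75 + 24.40 = 67.15.
4.6 < 6.15 → outlier.
68.5 > 67.15 → outlier.
74.4 > 67.15 → outlier.
All remaining values lie within [6.15, 67.15].

4.6, 68.5, 74.4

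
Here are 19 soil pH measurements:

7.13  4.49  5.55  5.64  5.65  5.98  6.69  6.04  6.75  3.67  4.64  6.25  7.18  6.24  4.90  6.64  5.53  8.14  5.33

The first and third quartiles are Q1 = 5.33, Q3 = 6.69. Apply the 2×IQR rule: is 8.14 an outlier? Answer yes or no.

IQR = Q3 − Q1 = 6.69 − 5.33 = 1.36.
Lower fence = Q1 − 2·IQR = 5.33 − 2.72 = 2.61.
Upper fence = Q3 + 2·IQR = 6.69 + 2.72 = 9.41.
8.14 lies within [2.61, 9.41].

no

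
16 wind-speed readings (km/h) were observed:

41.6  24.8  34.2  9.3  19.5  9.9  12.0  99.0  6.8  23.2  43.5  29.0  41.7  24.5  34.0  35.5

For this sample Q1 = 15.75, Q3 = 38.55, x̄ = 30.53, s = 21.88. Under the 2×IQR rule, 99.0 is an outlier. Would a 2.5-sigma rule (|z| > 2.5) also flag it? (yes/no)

yes

z = (99.0 − 30.53) / 21.88 = 3.13.
|z| = 3.13 > 2.5.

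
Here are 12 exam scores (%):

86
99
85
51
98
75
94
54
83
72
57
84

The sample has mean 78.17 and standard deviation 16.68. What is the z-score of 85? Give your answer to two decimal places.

z = (85 − 78.17) / 16.68 = 0.41.

0.41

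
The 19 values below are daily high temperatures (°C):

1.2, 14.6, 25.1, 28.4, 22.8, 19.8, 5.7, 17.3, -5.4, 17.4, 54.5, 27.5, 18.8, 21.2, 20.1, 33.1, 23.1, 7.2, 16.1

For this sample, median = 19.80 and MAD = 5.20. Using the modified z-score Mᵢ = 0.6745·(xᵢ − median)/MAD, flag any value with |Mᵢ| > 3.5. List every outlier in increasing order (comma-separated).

|Mᵢ| > 3.5 ⇔ |xᵢ − 19.80| > 3.5·5.20/0.6745 = 26.98.
So outliers lie outside [-7.18, 46.78].
54.5: M = 4.50 → outlier.

54.5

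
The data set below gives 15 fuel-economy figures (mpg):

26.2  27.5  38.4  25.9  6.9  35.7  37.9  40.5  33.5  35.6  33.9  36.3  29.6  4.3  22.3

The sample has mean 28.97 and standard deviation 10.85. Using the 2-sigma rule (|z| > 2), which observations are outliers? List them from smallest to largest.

Cutoffs at x̄ ± 2s: 28.97 ± 2·10.85 = [7.27, 50.67].
4.3: z = -2.27, |z| > 2 → outlier.
6.9: z = -2.03, |z| > 2 → outlier.
Every other value lies within [7.27, 50.67].

4.3, 6.9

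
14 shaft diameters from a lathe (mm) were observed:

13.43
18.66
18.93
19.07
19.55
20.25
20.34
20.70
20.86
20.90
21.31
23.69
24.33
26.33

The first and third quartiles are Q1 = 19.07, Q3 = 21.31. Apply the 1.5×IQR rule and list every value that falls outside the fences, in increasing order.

13.43, 26.33

IQR = Q3 − Q1 = 21.31 − 19.07 = 2.24.
Lower fence = Q1 − 1.5·IQR = 19.07 − 3.36 = 15.71.
Upper fence = Q3 + 1.5·IQR = 21.31 + 3.36 = 24.67.
13.43 < 15.71 → outlier.
26.33 > 24.67 → outlier.
All remaining values lie within [15.71, 24.67].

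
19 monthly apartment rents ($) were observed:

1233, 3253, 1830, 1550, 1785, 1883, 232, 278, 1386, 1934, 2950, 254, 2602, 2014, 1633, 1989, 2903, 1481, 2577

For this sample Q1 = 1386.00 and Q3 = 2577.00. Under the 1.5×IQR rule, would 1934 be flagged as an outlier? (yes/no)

no

IQR = Q3 − Q1 = 2577.00 − 1386.00 = 1191.00.
Lower fence = Q1 − 1.5·IQR = 1386.00 − 1786.50 = -400.50.
Upper fence = Q3 + 1.5·IQR = 2577.00 + 1786.50 = 4363.50.
1934 lies within [-400.50, 4363.50].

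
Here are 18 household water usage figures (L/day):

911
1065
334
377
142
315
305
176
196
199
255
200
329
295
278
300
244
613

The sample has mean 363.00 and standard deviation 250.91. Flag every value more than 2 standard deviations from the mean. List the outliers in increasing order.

Cutoffs at x̄ ± 2s: 363.00 ± 2·250.91 = [-138.82, 864.82].
911: z = 2.18, |z| > 2 → outlier.
1065: z = 2.80, |z| > 2 → outlier.
Every other value lies within [-138.82, 864.82].

911, 1065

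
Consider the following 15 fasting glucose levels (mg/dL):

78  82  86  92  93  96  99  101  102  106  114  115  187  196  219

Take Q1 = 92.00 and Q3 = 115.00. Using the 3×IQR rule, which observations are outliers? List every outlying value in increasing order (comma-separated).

IQR = Q3 − Q1 = 115.00 − 92.00 = 23.00.
Lower fence = Q1 − 3·IQR = 92.00 − 69.00 = 23.00.
Upper fence = Q3 + 3·IQR = 115.00 + 69.00 = 184.00.
187 > 184.00 → outlier.
196 > 184.00 → outlier.
219 > 184.00 → outlier.
All remaining values lie within [23.00, 184.00].

187, 196, 219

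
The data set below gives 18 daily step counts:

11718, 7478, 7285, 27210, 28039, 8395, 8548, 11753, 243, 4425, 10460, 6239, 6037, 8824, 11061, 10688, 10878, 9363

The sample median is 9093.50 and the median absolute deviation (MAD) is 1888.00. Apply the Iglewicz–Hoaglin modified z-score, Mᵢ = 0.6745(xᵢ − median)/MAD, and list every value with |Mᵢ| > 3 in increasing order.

243, 27210, 28039

|Mᵢ| > 3 ⇔ |xᵢ − 9093.50| > 3·1888.00/0.6745 = 8397.33.
So outliers lie outside [696.17, 17490.83].
243: M = -3.16 → outlier.
27210: M = 6.47 → outlier.
28039: M = 6.77 → outlier.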